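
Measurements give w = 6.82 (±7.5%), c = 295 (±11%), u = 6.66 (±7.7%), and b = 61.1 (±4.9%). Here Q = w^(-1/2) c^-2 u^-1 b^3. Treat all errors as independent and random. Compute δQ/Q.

0.278

Since Q is a product/quotient, work with relative uncertainties:
  (−½·δw/w)² = (-0.5×0.0750)² = 0.00141;  (-2·δc/c)² = (-2×0.110)² = 0.0484;  (-1·δu/u)² = (-1×0.0770)² = 0.00593;  (3·δb/b)² = (3×0.0490)² = 0.0216
δQ/Q = √(0.0773) = 0.278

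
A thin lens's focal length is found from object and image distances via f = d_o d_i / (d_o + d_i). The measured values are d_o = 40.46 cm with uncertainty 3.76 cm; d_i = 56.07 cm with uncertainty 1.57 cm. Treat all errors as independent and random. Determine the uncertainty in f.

1.30 cm

∂f/∂d_o = (d_i/(d_o+d_i))² = 0.337;  ∂f/∂d_i = (d_o/(d_o+d_i))² = 0.176
δf = √((∂f/∂d_o · δd_o)² + (∂f/∂d_i · δd_i)²) = √(1.61 + 0.0761) = 1.30 cm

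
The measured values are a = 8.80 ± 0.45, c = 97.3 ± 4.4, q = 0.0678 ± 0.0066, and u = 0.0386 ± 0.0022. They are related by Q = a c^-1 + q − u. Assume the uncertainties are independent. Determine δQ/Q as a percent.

7.77%

Let p = a·c^-1 = 0.0904. δp/p = √((1·δa/a)² + (-1·δc/c)²) = √(0.00261 + 0.00204) = 0.0683, so δp = 0.00617.
Q = p + q − u: δQ = √(δp² + δq² + δu²) = √(3.81e-05 + 4.36e-05 + 4.84e-06) = 0.00930
Q = 0.120, so δQ/Q = 0.00930/0.120 = 0.0777.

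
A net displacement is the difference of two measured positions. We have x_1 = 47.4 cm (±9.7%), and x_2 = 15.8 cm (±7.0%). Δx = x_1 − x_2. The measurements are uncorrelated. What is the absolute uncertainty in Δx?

Absolute uncertainties add in quadrature for a linear combination:
  (δx_1)² = 21.1;  (δx_2)² = 1.22
δΔx = √(22.4) = 4.73 cm

4.73 cm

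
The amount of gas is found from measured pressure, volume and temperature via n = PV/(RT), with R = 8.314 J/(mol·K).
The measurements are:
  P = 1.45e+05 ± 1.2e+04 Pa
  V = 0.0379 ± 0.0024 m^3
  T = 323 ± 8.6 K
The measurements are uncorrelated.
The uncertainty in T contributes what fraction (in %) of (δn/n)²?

(δn/n)² = (1·δP/P)² + (1·δV/V)² + (-1·δT/T)²
  P term: (1×0.0828)² = 0.00685
  V term: (1×0.0633)² = 0.00401
  T term: (-1×0.0266)² = 0.000709
Total = 0.0116. Share from T = 0.000709/0.0116 = 0.0613.

6.13%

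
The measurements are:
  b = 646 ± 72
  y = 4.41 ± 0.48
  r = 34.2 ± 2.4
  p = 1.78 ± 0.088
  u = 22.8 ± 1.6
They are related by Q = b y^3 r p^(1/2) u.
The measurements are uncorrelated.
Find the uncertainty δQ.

For a monomial Q ∝ b, y^3, r, p^(1/2), u, fractional errors add in quadrature:
  (1·δb/b)² = (1×0.111)² = 0.0124;  (3·δy/y)² = (3×0.109)² = 0.107;  (1·δr/r)² = (1×0.0702)² = 0.00492;  (½·δp/p)² = (0.5×0.0494)² = 0.000611;  (1·δu/u)² = (1×0.0702)² = 0.00492
δQ/Q = √(0.130) = 0.360
Q = 5.76e+07, so δQ = 0.360 × 5.76e+07 = 2.07e+07.

2.07e+07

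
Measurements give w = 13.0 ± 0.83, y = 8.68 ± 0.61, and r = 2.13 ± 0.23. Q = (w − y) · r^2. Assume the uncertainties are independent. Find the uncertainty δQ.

Let u = w − y = 4.32. δu = √(δw² + δy²) = √(0.689 + 0.372) = 1.03, so δu/u = 0.238.
Q is then a monomial in u, r:
δQ/Q = √((δu/u)² + (2·δr/r)²) = √(0.0569 + 0.0466) = 0.322
Q = 19.6, so δQ = 0.322 × 19.6 = 6.31.

6.31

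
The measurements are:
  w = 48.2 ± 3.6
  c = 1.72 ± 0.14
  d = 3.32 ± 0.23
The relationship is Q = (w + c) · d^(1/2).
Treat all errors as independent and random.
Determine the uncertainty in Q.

7.28

Let u = w + c = 49.9. δu = √(δw² + δc²) = √(13.0 + 0.0196) = 3.60, so δu/u = 0.0722.
Q is then a monomial in u, d:
δQ/Q = √((δu/u)² + (½·δd/d)²) = √(0.00521 + 0.00120) = 0.0801
Q = 91.0, so δQ = 0.0801 × 91.0 = 7.28.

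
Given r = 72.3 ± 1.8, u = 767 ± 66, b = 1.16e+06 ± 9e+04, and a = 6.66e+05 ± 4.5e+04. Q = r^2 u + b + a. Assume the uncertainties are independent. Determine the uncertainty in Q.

4.11e+05

Let p = r^2·u = 4.01e+06. δp/p = √((2·δr/r)² + (1·δu/u)²) = √(0.00248 + 0.00740) = 0.0994, so δp = 3.99e+05.
Q = p + b + a: δQ = √(δp² + δb² + δa²) = √(1.59e+11 + 8.1e+09 + 2.02e+09) = 4.11e+05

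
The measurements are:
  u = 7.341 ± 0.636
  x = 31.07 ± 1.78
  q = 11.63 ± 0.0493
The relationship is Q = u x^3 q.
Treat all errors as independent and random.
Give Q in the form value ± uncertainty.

Relative error in a monomial: (δQ/Q)² = Σ (nᵢ · δxᵢ/xᵢ)².
  (1·δu/u)² = (1×0.0866)² = 0.00751;  (3·δx/x)² = (3×0.0573)² = 0.0295;  (1·δq/q)² = (1×0.00424)² = 1.8e-05
δQ/Q = √(0.0371) = 0.193
Q = 2.561e+06, so δQ = 0.193 × 2.561e+06 = 4.93e+05.

(2.561 ± 0.493) × 10^6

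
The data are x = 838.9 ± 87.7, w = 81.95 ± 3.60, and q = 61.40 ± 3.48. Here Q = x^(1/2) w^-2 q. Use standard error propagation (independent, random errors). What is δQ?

Q is a product of powers, so relative uncertainties combine in quadrature:
  (½·δx/x)² = (0.5×0.105)² = 0.00273;  (-2·δw/w)² = (-2×0.0439)² = 0.00772;  (1·δq/q)² = (1×0.0567)² = 0.00321
δQ/Q = √(0.0137) = 0.117
Q = 0.2648, so δQ = 0.117 × 0.2648 = 0.0310.

0.0310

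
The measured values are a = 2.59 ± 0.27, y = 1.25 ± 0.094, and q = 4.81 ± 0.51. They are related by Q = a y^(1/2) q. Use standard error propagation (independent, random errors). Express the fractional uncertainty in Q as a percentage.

15.3%

For a monomial Q ∝ a, y^(1/2), q, fractional errors add in quadrature:
  (1·δa/a)² = (1×0.104)² = 0.0109;  (½·δy/y)² = (0.5×0.0752)² = 0.00141;  (1·δq/q)² = (1×0.106)² = 0.0112
δQ/Q = √(0.0235) = 0.153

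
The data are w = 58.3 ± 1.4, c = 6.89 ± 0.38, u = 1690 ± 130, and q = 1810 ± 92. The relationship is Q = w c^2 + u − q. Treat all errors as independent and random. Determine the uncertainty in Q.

Let p = w·c^2 = 2770. δp/p = √((1·δw/w)² + (2·δc/c)²) = √(0.000577 + 0.0122) = 0.113, so δp = 312.
Q = p + u − q: δQ = √(δp² + δu² + δq²) = √(97600 + 16900 + 8460) = 351

351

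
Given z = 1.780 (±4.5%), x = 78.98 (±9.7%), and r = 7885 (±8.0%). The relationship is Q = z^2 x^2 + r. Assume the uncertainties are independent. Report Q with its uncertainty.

27650 ± 4270

Let p = z^2·x^2 = 19760. δp/p = √((2·δz/z)² + (2·δx/x)²) = √(0.00810 + 0.0376) = 0.214, so δp = 4230.
Q = p + r: δQ = √(δp² + δr²) = √(1.79e+07 + 3.98e+05) = 4270
Q = 27650.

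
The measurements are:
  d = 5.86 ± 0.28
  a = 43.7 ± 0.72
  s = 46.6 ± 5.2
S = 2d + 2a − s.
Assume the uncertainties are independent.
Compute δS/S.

0.103

Sums and differences: (δS)² = Σ (cᵢ δxᵢ)².
  (2·δd)² = 0.314;  (2·δa)² = 2.07;  (δs)² = 27.0
δS = √(29.4) = 5.42
S = 52.5, so δS/S = 5.42/52.5 = 0.103.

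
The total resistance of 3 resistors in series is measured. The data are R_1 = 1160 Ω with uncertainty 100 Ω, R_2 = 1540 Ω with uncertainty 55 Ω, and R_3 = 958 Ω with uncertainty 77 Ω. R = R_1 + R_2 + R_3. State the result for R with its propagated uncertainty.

3660 ± 138 Ω

For a sum/difference, combine absolute errors in quadrature:
  (δR_1)² = 10000;  (δR_2)² = 3020;  (δR_3)² = 5930
δR = √(19000) = 138 Ω
R = 3660 Ω.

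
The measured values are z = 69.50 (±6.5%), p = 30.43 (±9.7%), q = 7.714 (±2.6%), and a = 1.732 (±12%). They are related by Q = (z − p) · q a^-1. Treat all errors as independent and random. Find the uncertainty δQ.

Let u = z − p = 39.07. δu = √(δz² + δp²) = √(20.4 + 8.71) = 5.40, so δu/u = 0.138.
Q is then a monomial in u, q, a:
δQ/Q = √((δu/u)² + (1·δq/q)² + (-1·δa/a)²) = √(0.0191 + 0.000676 + 0.0144) = 0.185
Q = 174.0, so δQ = 0.185 × 174.0 = 32.2.

32.2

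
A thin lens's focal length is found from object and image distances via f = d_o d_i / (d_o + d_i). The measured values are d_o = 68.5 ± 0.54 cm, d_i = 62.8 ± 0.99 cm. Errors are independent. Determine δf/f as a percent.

∂f/∂d_o = (d_i/(d_o+d_i))² = 0.229;  ∂f/∂d_i = (d_o/(d_o+d_i))² = 0.272
δf = √((∂f/∂d_o · δd_o)² + (∂f/∂d_i · δd_i)²) = √(0.0153 + 0.0726) = 0.296 cm
f = 32.8 cm, so δf/f = 0.296/32.8 = 0.00905.

0.905%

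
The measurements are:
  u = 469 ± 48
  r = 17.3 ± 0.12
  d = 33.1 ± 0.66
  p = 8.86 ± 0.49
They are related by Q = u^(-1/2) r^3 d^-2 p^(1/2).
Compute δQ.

Q is a product of powers, so relative uncertainties combine in quadrature:
  (−½·δu/u)² = (-0.5×0.102)² = 0.00262;  (3·δr/r)² = (3×0.00694)² = 0.000433;  (-2·δd/d)² = (-2×0.0199)² = 0.00159;  (½·δp/p)² = (0.5×0.0553)² = 0.000765
δQ/Q = √(0.00541) = 0.0735
Q = 0.650, so δQ = 0.0735 × 0.650 = 0.0478.

0.0478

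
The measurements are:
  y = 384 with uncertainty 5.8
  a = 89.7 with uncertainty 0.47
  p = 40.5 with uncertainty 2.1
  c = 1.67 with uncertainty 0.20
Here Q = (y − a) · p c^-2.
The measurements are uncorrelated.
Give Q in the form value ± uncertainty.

Let u = y − a = 294. δu = √(δy² + δa²) = √(33.6 + 0.221) = 5.82, so δu/u = 0.0198.
Q is then a monomial in u, p, c:
δQ/Q = √((δu/u)² + (1·δp/p)² + (-2·δc/c)²) = √(0.000391 + 0.00269 + 0.0574) = 0.246
Q = 4270, so δQ = 0.246 × 4270 = 1050.

4270 ± 1050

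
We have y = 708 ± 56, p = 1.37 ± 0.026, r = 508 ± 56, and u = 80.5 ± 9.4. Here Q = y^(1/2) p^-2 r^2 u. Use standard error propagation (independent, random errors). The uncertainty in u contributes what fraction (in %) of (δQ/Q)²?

(δQ/Q)² = (½·δy/y)² + (-2·δp/p)² + (2·δr/r)² + (1·δu/u)²
  y term: (0.5×0.0791)² = 0.00156
  p term: (-2×0.0190)² = 0.00144
  r term: (2×0.110)² = 0.0486
  u term: (1×0.117)² = 0.0136
Total = 0.0652. Share from u = 0.0136/0.0652 = 0.209.

20.9%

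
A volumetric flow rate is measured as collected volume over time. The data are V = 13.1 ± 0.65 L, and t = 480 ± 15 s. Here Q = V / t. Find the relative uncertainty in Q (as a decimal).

Relative error in a monomial: (δQ/Q)² = Σ (nᵢ · δxᵢ/xᵢ)².
  (1·δV/V)² = (1×0.0496)² = 0.00246;  (-1·δt/t)² = (-1×0.0312)² = 0.000977
δQ/Q = √(0.00344) = 0.0586

0.0586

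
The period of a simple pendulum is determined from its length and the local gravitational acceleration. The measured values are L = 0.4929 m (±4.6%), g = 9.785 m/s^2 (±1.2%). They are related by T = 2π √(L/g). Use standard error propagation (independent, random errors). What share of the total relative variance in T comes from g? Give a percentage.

6.37%

(δT/T)² = (½·δL/L)² + (−½·δg/g)²
  L term: (0.5×0.0460)² = 0.000529
  g term: (-0.5×0.0120)² = 3.6e-05
Total = 0.000565. Share from g = 3.6e-05/0.000565 = 0.0637.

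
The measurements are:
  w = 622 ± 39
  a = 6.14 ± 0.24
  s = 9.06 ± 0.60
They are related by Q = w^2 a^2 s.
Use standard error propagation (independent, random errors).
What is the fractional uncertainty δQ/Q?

0.162

Since Q is a product/quotient, work with relative uncertainties:
  (2·δw/w)² = (2×0.0627)² = 0.0157;  (2·δa/a)² = (2×0.0391)² = 0.00611;  (1·δs/s)² = (1×0.0662)² = 0.00439
δQ/Q = √(0.0262) = 0.162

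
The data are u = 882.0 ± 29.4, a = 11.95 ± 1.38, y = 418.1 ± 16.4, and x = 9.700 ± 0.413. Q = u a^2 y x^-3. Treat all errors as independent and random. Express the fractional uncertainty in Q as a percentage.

Since Q is a product/quotient, work with relative uncertainties:
  (1·δu/u)² = (1×0.0333)² = 0.00111;  (2·δa/a)² = (2×0.115)² = 0.0533;  (1·δy/y)² = (1×0.0392)² = 0.00154;  (-3·δx/x)² = (-3×0.0426)² = 0.0163
δQ/Q = √(0.0723) = 0.269

26.9%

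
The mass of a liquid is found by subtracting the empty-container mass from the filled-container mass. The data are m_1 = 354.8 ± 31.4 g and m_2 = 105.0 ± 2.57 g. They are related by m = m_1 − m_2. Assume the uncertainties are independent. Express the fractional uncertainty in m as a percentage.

Absolute uncertainties add in quadrature for a linear combination:
  (δm_1)² = 986;  (δm_2)² = 6.60
δm = √(993) = 31.5 g
m = 249.8 g, so δm/m = 31.5/249.8 = 0.126.

12.6%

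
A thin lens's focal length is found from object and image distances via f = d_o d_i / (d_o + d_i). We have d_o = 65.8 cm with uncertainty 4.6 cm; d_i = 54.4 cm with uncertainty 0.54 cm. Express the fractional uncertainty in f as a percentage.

∂f/∂d_o = (d_i/(d_o+d_i))² = 0.205;  ∂f/∂d_i = (d_o/(d_o+d_i))² = 0.300
δf = √((∂f/∂d_o · δd_o)² + (∂f/∂d_i · δd_i)²) = √(0.888 + 0.0262) = 0.956 cm
f = 29.8 cm, so δf/f = 0.956/29.8 = 0.0321.

3.21%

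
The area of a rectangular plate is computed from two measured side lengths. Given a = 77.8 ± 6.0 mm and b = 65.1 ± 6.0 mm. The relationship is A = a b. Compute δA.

Relative error in a monomial: (δA/A)² = Σ (nᵢ · δxᵢ/xᵢ)².
  (1·δa/a)² = (1×0.0771)² = 0.00595;  (1·δb/b)² = (1×0.0922)² = 0.00849
δA/A = √(0.0144) = 0.120
A = 5060 mm^2, so δA = 0.120 × 5060 = 609 mm^2.

609 mm^2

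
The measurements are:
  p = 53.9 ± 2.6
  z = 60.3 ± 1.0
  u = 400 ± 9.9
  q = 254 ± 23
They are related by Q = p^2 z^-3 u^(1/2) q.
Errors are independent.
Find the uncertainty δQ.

9.55

Relative error in a monomial: (δQ/Q)² = Σ (nᵢ · δxᵢ/xᵢ)².
  (2·δp/p)² = (2×0.0482)² = 0.00931;  (-3·δz/z)² = (-3×0.0166)² = 0.00248;  (½·δu/u)² = (0.5×0.0248)² = 0.000153;  (1·δq/q)² = (1×0.0906)² = 0.00820
δQ/Q = √(0.0201) = 0.142
Q = 67.3, so δQ = 0.142 × 67.3 = 9.55.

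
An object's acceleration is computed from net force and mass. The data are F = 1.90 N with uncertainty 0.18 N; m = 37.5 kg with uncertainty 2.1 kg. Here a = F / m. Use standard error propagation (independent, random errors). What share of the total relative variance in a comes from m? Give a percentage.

25.9%

(δa/a)² = (1·δF/F)² + (-1·δm/m)²
  F term: (1×0.0947)² = 0.00898
  m term: (-1×0.0560)² = 0.00314
Total = 0.0121. Share from m = 0.00314/0.0121 = 0.259.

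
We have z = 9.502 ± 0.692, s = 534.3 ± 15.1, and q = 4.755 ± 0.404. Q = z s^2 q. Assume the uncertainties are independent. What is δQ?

For a monomial Q ∝ z, s^2, q, fractional errors add in quadrature:
  (1·δz/z)² = (1×0.0728)² = 0.00530;  (2·δs/s)² = (2×0.0283)² = 0.00319;  (1·δq/q)² = (1×0.0850)² = 0.00722
δQ/Q = √(0.0157) = 0.125
Q = 1.29e+07, so δQ = 0.125 × 1.29e+07 = 1.62e+06.

1.62e+06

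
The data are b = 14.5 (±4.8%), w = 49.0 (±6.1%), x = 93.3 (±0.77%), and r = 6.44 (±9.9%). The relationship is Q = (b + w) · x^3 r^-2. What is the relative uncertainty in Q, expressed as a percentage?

Let u = b + w = 63.5. δu = √(δb² + δw²) = √(0.484 + 8.93) = 3.07, so δu/u = 0.0483.
Q is then a monomial in u, x, r:
δQ/Q = √((δu/u)² + (3·δx/x)² + (-2·δr/r)²) = √(0.00234 + 0.000534 + 0.0392) = 0.205

20.5%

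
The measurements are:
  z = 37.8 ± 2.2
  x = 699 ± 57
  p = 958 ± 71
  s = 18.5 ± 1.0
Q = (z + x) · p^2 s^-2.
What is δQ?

Let u = z + x = 737. δu = √(δz² + δx²) = √(4.84 + 3250) = 57.0, so δu/u = 0.0774.
Q is then a monomial in u, p, s:
δQ/Q = √((δu/u)² + (2·δp/p)² + (-2·δs/s)²) = √(0.00599 + 0.0220 + 0.0117) = 0.199
Q = 1.98e+06, so δQ = 0.199 × 1.98e+06 = 3.93e+05.

3.93e+05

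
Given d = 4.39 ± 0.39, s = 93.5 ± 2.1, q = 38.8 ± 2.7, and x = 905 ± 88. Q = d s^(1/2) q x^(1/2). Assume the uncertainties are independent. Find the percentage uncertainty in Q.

Relative error in a monomial: (δQ/Q)² = Σ (nᵢ · δxᵢ/xᵢ)².
  (1·δd/d)² = (1×0.0888)² = 0.00789;  (½·δs/s)² = (0.5×0.0225)² = 0.000126;  (1·δq/q)² = (1×0.0696)² = 0.00484;  (½·δx/x)² = (0.5×0.0972)² = 0.00236
δQ/Q = √(0.0152) = 0.123

12.3%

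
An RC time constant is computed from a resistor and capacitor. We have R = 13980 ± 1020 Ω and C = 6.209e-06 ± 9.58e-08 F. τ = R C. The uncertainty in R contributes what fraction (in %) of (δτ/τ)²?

(δτ/τ)² = (1·δR/R)² + (1·δC/C)²
  R term: (1×0.0730)² = 0.00532
  C term: (1×0.0154)² = 0.000238
Total = 0.00556. Share from R = 0.00532/0.00556 = 0.957.

95.7%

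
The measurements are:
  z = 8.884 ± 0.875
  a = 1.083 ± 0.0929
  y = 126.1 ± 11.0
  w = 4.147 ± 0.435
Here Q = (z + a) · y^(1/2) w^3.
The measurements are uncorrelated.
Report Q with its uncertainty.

Let u = z + a = 9.967. δu = √(δz² + δa²) = √(0.766 + 0.00863) = 0.880, so δu/u = 0.0883.
Q is then a monomial in u, y, w:
δQ/Q = √((δu/u)² + (½·δy/y)² + (3·δw/w)²) = √(0.00779 + 0.00190 + 0.0990) = 0.330
Q = 7982, so δQ = 0.330 × 7982 = 2630.

7982 ± 2630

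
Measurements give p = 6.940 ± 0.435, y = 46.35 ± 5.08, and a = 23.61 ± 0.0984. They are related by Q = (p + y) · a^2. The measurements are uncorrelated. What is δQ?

2850

Let u = p + y = 53.29. δu = √(δp² + δy²) = √(0.189 + 25.8) = 5.10, so δu/u = 0.0957.
Q is then a monomial in u, a:
δQ/Q = √((δu/u)² + (2·δa/a)²) = √(0.00915 + 6.95e-05) = 0.0960
Q = 29710, so δQ = 0.0960 × 29710 = 2850.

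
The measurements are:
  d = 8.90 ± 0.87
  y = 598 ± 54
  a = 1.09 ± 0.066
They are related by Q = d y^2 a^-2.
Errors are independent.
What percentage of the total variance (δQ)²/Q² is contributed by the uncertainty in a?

25.8%

(δQ/Q)² = (1·δd/d)² + (2·δy/y)² + (-2·δa/a)²
  d term: (1×0.0978)² = 0.00956
  y term: (2×0.0903)² = 0.0326
  a term: (-2×0.0606)² = 0.0147
Total = 0.0568. Share from a = 0.0147/0.0568 = 0.258.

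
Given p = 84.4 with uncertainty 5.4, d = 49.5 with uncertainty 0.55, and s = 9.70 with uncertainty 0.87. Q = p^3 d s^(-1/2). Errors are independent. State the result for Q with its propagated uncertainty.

(9.56 ± 1.89) × 10^6

Each factor contributes (exponent × relative error)² to (δQ/Q)²:
  (3·δp/p)² = (3×0.0640)² = 0.0368;  (1·δd/d)² = (1×0.0111)² = 0.000123;  (−½·δs/s)² = (-0.5×0.0897)² = 0.00201
δQ/Q = √(0.0390) = 0.197
Q = 9.56e+06, so δQ = 0.197 × 9.56e+06 = 1.89e+06.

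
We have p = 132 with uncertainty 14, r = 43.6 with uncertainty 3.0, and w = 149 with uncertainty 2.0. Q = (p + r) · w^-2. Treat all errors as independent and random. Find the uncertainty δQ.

Let u = p + r = 176. δu = √(δp² + δr²) = √(196 + 9.00) = 14.3, so δu/u = 0.0815.
Q is then a monomial in u, w:
δQ/Q = √((δu/u)² + (-2·δw/w)²) = √(0.00665 + 0.000721) = 0.0858
Q = 0.00791, so δQ = 0.0858 × 0.00791 = 0.000679.

0.000679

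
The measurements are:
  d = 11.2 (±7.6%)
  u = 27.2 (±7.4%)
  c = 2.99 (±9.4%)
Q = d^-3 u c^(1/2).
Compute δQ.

0.00818

Since Q is a product/quotient, work with relative uncertainties:
  (-3·δd/d)² = (-3×0.0760)² = 0.0520;  (1·δu/u)² = (1×0.0740)² = 0.00548;  (½·δc/c)² = (0.5×0.0940)² = 0.00221
δQ/Q = √(0.0597) = 0.244
Q = 0.0335, so δQ = 0.244 × 0.0335 = 0.00818.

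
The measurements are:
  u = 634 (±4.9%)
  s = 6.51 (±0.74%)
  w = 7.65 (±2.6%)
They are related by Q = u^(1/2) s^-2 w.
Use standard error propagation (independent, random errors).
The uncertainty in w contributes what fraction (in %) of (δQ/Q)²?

(δQ/Q)² = (½·δu/u)² + (-2·δs/s)² + (1·δw/w)²
  u term: (0.5×0.0490)² = 0.000600
  s term: (-2×0.00740)² = 0.000219
  w term: (1×0.0260)² = 0.000676
Total = 0.00150. Share from w = 0.000676/0.00150 = 0.452.

45.2%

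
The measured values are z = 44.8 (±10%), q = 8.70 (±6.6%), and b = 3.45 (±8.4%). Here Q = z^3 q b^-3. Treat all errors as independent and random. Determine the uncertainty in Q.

7570

For a monomial Q ∝ z^3, q, b^-3, fractional errors add in quadrature:
  (3·δz/z)² = (3×0.100)² = 0.0900;  (1·δq/q)² = (1×0.0660)² = 0.00436;  (-3·δb/b)² = (-3×0.0840)² = 0.0635
δQ/Q = √(0.158) = 0.397
Q = 19100, so δQ = 0.397 × 19100 = 7570.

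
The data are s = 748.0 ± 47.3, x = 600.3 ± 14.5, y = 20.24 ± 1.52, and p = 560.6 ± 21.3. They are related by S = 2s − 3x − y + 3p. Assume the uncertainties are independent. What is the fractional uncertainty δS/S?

S is a linear combination, so absolute uncertainties add in quadrature:
  (2·δs)² = 8950;  (3·δx)² = 1890;  (δy)² = 2.31;  (3·δp)² = 4080
δS = √(14900) = 122
S = 1357, so δS/S = 122/1357 = 0.0901.

0.0901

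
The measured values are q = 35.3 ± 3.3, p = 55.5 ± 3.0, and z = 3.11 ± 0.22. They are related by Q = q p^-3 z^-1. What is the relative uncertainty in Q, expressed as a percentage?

20.0%

Q is a product of powers, so relative uncertainties combine in quadrature:
  (1·δq/q)² = (1×0.0935)² = 0.00874;  (-3·δp/p)² = (-3×0.0541)² = 0.0263;  (-1·δz/z)² = (-1×0.0707)² = 0.00500
δQ/Q = √(0.0400) = 0.200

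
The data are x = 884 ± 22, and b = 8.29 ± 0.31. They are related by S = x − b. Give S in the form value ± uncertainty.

Each term contributes (cᵢ δxᵢ)² to (δS)²:
  (δx)² = 484;  (δb)² = 0.0961
δS = √(484) = 22.0
S = 876.

876 ± 22.0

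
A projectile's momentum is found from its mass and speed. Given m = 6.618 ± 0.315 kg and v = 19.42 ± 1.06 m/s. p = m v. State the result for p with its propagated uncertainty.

Products/powers → add relative errors in quadrature, weighted by exponent:
  (1·δm/m)² = (1×0.0476)² = 0.00227;  (1·δv/v)² = (1×0.0546)² = 0.00298
δp/p = √(0.00524) = 0.0724
p = 128.5 kg·m/s, so δp = 0.0724 × 128.5 = 9.31 kg·m/s.

128.5 ± 9.31 kg·m/s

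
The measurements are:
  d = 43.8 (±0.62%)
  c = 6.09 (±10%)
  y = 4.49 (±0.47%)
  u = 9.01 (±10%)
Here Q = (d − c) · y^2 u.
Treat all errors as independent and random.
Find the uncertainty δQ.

Let w = d − c = 37.7. δw = √(δd² + δc²) = √(0.0737 + 0.371) = 0.667, so δw/w = 0.0177.
Q is then a monomial in w, y, u:
δQ/Q = √((δw/w)² + (2·δy/y)² + (1·δu/u)²) = √(0.000313 + 8.84e-05 + 0.0100) = 0.102
Q = 6850, so δQ = 0.102 × 6850 = 699.

699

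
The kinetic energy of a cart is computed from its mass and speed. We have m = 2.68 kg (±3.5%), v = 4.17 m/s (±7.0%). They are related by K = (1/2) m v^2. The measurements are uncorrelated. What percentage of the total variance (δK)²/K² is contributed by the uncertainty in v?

(δK/K)² = (1·δm/m)² + (2·δv/v)²
  m term: (1×0.0350)² = 0.00123
  v term: (2×0.0700)² = 0.0196
Total = 0.0208. Share from v = 0.0196/0.0208 = 0.941.

94.1%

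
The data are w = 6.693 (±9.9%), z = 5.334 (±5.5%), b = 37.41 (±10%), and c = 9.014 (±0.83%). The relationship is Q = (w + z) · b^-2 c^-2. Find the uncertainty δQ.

2.22e-05

Let u = w + z = 12.03. δu = √(δw² + δz²) = √(0.439 + 0.0861) = 0.725, so δu/u = 0.0603.
Q is then a monomial in u, b, c:
δQ/Q = √((δu/u)² + (-2·δb/b)² + (-2·δc/c)²) = √(0.00363 + 0.0400 + 0.000276) = 0.210
Q = 0.0001058, so δQ = 0.210 × 0.0001058 = 2.22e-05.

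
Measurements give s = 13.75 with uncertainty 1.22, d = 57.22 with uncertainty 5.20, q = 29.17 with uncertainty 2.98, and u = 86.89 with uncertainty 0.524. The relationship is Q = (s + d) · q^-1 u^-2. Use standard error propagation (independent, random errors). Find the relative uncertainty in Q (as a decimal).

0.127

Let w = s + d = 70.97. δw = √(δs² + δd²) = √(1.49 + 27.0) = 5.34, so δw/w = 0.0753.
Q is then a monomial in w, q, u:
δQ/Q = √((δw/w)² + (-1·δq/q)² + (-2·δu/u)²) = √(0.00566 + 0.0104 + 0.000145) = 0.127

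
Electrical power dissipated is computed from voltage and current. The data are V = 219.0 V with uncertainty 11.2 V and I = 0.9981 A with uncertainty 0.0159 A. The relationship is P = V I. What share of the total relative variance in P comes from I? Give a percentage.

(δP/P)² = (1·δV/V)² + (1·δI/I)²
  V term: (1×0.0511)² = 0.00262
  I term: (1×0.0159)² = 0.000254
Total = 0.00287. Share from I = 0.000254/0.00287 = 0.0884.

8.84%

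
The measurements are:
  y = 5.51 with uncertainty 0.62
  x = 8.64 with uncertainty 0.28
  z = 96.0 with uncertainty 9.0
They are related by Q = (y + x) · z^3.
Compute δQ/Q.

0.285

Let u = y + x = 14.2. δu = √(δy² + δx²) = √(0.384 + 0.0784) = 0.680, so δu/u = 0.0481.
Q is then a monomial in u, z:
δQ/Q = √((δu/u)² + (3·δz/z)²) = √(0.00231 + 0.0791) = 0.285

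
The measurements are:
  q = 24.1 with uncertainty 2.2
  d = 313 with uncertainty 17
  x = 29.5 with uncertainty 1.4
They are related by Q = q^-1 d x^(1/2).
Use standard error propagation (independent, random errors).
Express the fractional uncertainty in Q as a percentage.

Relative error in a monomial: (δQ/Q)² = Σ (nᵢ · δxᵢ/xᵢ)².
  (-1·δq/q)² = (-1×0.0913)² = 0.00833;  (1·δd/d)² = (1×0.0543)² = 0.00295;  (½·δx/x)² = (0.5×0.0475)² = 0.000563
δQ/Q = √(0.0118) = 0.109

10.9%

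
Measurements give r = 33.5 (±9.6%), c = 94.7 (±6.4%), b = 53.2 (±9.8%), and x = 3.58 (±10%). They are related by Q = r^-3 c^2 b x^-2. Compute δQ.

0.382

Q is a product of powers, so relative uncertainties combine in quadrature:
  (-3·δr/r)² = (-3×0.0960)² = 0.0829;  (2·δc/c)² = (2×0.0640)² = 0.0164;  (1·δb/b)² = (1×0.0980)² = 0.00960;  (-2·δx/x)² = (-2×0.100)² = 0.0400
δQ/Q = √(0.149) = 0.386
Q = 0.990, so δQ = 0.386 × 0.990 = 0.382.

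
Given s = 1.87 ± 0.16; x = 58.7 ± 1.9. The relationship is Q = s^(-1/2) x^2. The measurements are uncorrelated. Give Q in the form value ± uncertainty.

Since Q is a product/quotient, work with relative uncertainties:
  (−½·δs/s)² = (-0.5×0.0856)² = 0.00183;  (2·δx/x)² = (2×0.0324)² = 0.00419
δQ/Q = √(0.00602) = 0.0776
Q = 2520, so δQ = 0.0776 × 2520 = 196.

2520 ± 196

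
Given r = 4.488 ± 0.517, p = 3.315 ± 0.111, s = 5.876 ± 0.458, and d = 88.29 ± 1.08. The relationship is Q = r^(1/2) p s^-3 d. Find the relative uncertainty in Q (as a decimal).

0.243

Since Q is a product/quotient, work with relative uncertainties:
  (½·δr/r)² = (0.5×0.115)² = 0.00332;  (1·δp/p)² = (1×0.0335)² = 0.00112;  (-3·δs/s)² = (-3×0.0779)² = 0.0547;  (1·δd/d)² = (1×0.0122)² = 0.000150
δQ/Q = √(0.0593) = 0.243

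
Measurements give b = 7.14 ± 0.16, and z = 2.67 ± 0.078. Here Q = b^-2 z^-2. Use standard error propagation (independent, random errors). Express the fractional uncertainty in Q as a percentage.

Q is a product of powers, so relative uncertainties combine in quadrature:
  (-2·δb/b)² = (-2×0.0224)² = 0.00201;  (-2·δz/z)² = (-2×0.0292)² = 0.00341
δQ/Q = √(0.00542) = 0.0736

7.36%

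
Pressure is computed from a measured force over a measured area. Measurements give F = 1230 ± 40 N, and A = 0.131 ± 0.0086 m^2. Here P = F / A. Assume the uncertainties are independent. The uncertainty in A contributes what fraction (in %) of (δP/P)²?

(δP/P)² = (1·δF/F)² + (-1·δA/A)²
  F term: (1×0.0325)² = 0.00106
  A term: (-1×0.0656)² = 0.00431
Total = 0.00537. Share from A = 0.00431/0.00537 = 0.803.

80.3%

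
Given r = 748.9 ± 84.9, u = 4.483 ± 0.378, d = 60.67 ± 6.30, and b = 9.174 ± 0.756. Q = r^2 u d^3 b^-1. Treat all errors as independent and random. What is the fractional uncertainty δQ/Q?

0.403

Since Q is a product/quotient, work with relative uncertainties:
  (2·δr/r)² = (2×0.113)² = 0.0514;  (1·δu/u)² = (1×0.0843)² = 0.00711;  (3·δd/d)² = (3×0.104)² = 0.0970;  (-1·δb/b)² = (-1×0.0824)² = 0.00679
δQ/Q = √(0.162) = 0.403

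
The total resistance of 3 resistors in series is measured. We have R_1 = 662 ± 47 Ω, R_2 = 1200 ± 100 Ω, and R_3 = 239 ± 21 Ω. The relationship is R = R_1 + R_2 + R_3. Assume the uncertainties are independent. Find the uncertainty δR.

112 Ω

Sums and differences: (δR)² = Σ (cᵢ δxᵢ)².
  (δR_1)² = 2210;  (δR_2)² = 10000;  (δR_3)² = 441
δR = √(12600) = 112 Ω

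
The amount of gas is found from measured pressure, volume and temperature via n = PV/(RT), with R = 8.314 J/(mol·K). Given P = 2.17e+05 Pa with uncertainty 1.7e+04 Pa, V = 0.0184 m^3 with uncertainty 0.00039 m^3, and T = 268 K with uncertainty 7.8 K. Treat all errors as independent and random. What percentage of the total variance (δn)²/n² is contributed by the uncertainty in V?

6.04%

(δn/n)² = (1·δP/P)² + (1·δV/V)² + (-1·δT/T)²
  P term: (1×0.0783)² = 0.00614
  V term: (1×0.0212)² = 0.000449
  T term: (-1×0.0291)² = 0.000847
Total = 0.00743. Share from V = 0.000449/0.00743 = 0.0604.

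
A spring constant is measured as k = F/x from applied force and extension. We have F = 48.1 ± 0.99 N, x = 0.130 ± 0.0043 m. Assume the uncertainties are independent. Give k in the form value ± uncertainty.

370 ± 14.4 N/m

Products/powers → add relative errors in quadrature, weighted by exponent:
  (1·δF/F)² = (1×0.0206)² = 0.000424;  (-1·δx/x)² = (-1×0.0331)² = 0.00109
δk/k = √(0.00152) = 0.0390
k = 370 N/m, so δk = 0.0390 × 370 = 14.4 N/m.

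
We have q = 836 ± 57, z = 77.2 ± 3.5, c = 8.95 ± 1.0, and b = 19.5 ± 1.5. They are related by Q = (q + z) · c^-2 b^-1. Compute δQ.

Let u = q + z = 913. δu = √(δq² + δz²) = √(3250 + 12.2) = 57.1, so δu/u = 0.0625.
Q is then a monomial in u, c, b:
δQ/Q = √((δu/u)² + (-2·δc/c)² + (-1·δb/b)²) = √(0.00391 + 0.0499 + 0.00592) = 0.244
Q = 0.585, so δQ = 0.244 × 0.585 = 0.143.

0.143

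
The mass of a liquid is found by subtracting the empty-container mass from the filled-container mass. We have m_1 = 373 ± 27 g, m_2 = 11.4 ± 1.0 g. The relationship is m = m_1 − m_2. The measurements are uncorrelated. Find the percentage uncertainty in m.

7.47%

m is a linear combination, so absolute uncertainties add in quadrature:
  (δm_1)² = 729;  (δm_2)² = 1.00
δm = √(730) = 27.0 g
m = 362 g, so δm/m = 27.0/362 = 0.0747.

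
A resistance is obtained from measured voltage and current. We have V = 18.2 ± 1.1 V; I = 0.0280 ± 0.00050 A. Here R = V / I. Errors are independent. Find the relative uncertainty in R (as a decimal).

Products/powers → add relative errors in quadrature, weighted by exponent:
  (1·δV/V)² = (1×0.0604)² = 0.00365;  (-1·δI/I)² = (-1×0.0179)² = 0.000319
δR/R = √(0.00397) = 0.0630

0.0630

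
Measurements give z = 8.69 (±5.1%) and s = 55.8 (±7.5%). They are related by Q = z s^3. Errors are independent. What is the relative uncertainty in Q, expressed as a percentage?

23.1%

For a monomial Q ∝ z, s^3, fractional errors add in quadrature:
  (1·δz/z)² = (1×0.0510)² = 0.00260;  (3·δs/s)² = (3×0.0750)² = 0.0506
δQ/Q = √(0.0532) = 0.231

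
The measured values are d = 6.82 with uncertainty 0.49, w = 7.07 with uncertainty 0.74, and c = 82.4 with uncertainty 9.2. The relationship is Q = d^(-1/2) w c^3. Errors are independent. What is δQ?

Products/powers → add relative errors in quadrature, weighted by exponent:
  (−½·δd/d)² = (-0.5×0.0718)² = 0.00129;  (1·δw/w)² = (1×0.105)² = 0.0110;  (3·δc/c)² = (3×0.112)² = 0.112
δQ/Q = √(0.124) = 0.353
Q = 1.51e+06, so δQ = 0.353 × 1.51e+06 = 5.34e+05.

5.34e+05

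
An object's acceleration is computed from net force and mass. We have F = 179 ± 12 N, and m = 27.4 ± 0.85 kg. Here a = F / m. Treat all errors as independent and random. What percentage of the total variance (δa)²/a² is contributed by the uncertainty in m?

(δa/a)² = (1·δF/F)² + (-1·δm/m)²
  F term: (1×0.0670)² = 0.00449
  m term: (-1×0.0310)² = 0.000962
Total = 0.00546. Share from m = 0.000962/0.00546 = 0.176.

17.6%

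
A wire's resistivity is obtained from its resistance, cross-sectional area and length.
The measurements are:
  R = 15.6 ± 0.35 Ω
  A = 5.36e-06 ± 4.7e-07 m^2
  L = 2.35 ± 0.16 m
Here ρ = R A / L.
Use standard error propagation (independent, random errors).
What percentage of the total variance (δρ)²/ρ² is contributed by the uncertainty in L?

(δρ/ρ)² = (1·δR/R)² + (1·δA/A)² + (-1·δL/L)²
  R term: (1×0.0224)² = 0.000503
  A term: (1×0.0877)² = 0.00769
  L term: (-1×0.0681)² = 0.00464
Total = 0.0128. Share from L = 0.00464/0.0128 = 0.361.

36.1%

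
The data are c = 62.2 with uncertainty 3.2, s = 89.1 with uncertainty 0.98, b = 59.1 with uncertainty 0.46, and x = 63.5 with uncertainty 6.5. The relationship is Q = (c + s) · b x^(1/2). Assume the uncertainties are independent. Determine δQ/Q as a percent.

Let u = c + s = 151. δu = √(δc² + δs²) = √(10.2 + 0.960) = 3.35, so δu/u = 0.0221.
Q is then a monomial in u, b, x:
δQ/Q = √((δu/u)² + (1·δb/b)² + (½·δx/x)²) = √(0.000489 + 6.06e-05 + 0.00262) = 0.0563

5.63%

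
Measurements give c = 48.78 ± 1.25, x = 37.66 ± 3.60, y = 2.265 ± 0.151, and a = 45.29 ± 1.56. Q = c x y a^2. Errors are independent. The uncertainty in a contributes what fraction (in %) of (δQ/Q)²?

25.0%

(δQ/Q)² = (1·δc/c)² + (1·δx/x)² + (1·δy/y)² + (2·δa/a)²
  c term: (1×0.0256)² = 0.000657
  x term: (1×0.0956)² = 0.00914
  y term: (1×0.0667)² = 0.00444
  a term: (2×0.0344)² = 0.00475
Total = 0.0190. Share from a = 0.00475/0.0190 = 0.250.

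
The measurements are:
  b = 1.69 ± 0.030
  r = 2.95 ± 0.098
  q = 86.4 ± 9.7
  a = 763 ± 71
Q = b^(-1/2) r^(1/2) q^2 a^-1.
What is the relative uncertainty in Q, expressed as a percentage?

Relative error in a monomial: (δQ/Q)² = Σ (nᵢ · δxᵢ/xᵢ)².
  (−½·δb/b)² = (-0.5×0.0178)² = 7.88e-05;  (½·δr/r)² = (0.5×0.0332)² = 0.000276;  (2·δq/q)² = (2×0.112)² = 0.0504;  (-1·δa/a)² = (-1×0.0931)² = 0.00866
δQ/Q = √(0.0594) = 0.244

24.4%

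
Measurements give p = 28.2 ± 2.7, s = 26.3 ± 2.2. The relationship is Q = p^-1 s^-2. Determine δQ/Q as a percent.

19.3%

Since Q is a product/quotient, work with relative uncertainties:
  (-1·δp/p)² = (-1×0.0957)² = 0.00917;  (-2·δs/s)² = (-2×0.0837)² = 0.0280
δQ/Q = √(0.0372) = 0.193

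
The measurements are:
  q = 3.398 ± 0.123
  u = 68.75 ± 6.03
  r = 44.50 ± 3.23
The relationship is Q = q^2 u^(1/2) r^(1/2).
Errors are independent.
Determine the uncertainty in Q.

58.8

For a monomial Q ∝ q^2, u^(1/2), r^(1/2), fractional errors add in quadrature:
  (2·δq/q)² = (2×0.0362)² = 0.00524;  (½·δu/u)² = (0.5×0.0877)² = 0.00192;  (½·δr/r)² = (0.5×0.0726)² = 0.00132
δQ/Q = √(0.00848) = 0.0921
Q = 638.7, so δQ = 0.0921 × 638.7 = 58.8.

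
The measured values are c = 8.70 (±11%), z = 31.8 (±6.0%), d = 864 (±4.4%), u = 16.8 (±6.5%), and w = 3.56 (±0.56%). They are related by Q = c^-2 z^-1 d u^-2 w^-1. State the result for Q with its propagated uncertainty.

Q is a product of powers, so relative uncertainties combine in quadrature:
  (-2·δc/c)² = (-2×0.110)² = 0.0484;  (-1·δz/z)² = (-1×0.0600)² = 0.00360;  (1·δd/d)² = (1×0.0440)² = 0.00194;  (-2·δu/u)² = (-2×0.0650)² = 0.0169;  (-1·δw/w)² = (-1×0.00560)² = 3.14e-05
δQ/Q = √(0.0709) = 0.266
Q = 0.000357, so δQ = 0.266 × 0.000357 = 9.51e-05.

(3.57 ± 0.951) × 10^-4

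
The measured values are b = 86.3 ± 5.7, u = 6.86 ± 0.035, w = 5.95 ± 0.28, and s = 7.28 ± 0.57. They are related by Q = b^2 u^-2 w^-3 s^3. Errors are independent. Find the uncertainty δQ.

Products/powers → add relative errors in quadrature, weighted by exponent:
  (2·δb/b)² = (2×0.0660)² = 0.0174;  (-2·δu/u)² = (-2×0.00510)² = 0.000104;  (-3·δw/w)² = (-3×0.0471)² = 0.0199;  (3·δs/s)² = (3×0.0783)² = 0.0552
δQ/Q = √(0.0927) = 0.304
Q = 290, so δQ = 0.304 × 290 = 88.2.

88.2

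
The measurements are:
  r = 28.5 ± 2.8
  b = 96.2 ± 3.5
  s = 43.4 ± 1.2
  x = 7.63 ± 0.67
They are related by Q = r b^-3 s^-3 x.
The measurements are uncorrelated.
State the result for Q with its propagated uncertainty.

Relative error in a monomial: (δQ/Q)² = Σ (nᵢ · δxᵢ/xᵢ)².
  (1·δr/r)² = (1×0.0982)² = 0.00965;  (-3·δb/b)² = (-3×0.0364)² = 0.0119;  (-3·δs/s)² = (-3×0.0276)² = 0.00688;  (1·δx/x)² = (1×0.0878)² = 0.00771
δQ/Q = √(0.0362) = 0.190
Q = 2.99e-09, so δQ = 0.190 × 2.99e-09 = 5.68e-10.

(2.99 ± 0.568) × 10^-9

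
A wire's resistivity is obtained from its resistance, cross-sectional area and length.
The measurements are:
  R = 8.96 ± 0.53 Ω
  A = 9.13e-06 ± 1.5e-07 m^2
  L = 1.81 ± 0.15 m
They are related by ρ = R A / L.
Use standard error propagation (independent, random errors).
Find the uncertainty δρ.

ρ is a product of powers, so relative uncertainties combine in quadrature:
  (1·δR/R)² = (1×0.0592)² = 0.00350;  (1·δA/A)² = (1×0.0164)² = 0.000270;  (-1·δL/L)² = (-1×0.0829)² = 0.00687
δρ/ρ = √(0.0106) = 0.103
ρ = 4.52e-05 Ω·m, so δρ = 0.103 × 4.52e-05 = 4.66e-06 Ω·m.

4.66e-06 Ω·m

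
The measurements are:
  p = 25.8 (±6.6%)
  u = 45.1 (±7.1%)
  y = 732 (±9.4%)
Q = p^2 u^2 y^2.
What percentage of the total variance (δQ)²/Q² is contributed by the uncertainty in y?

48.5%

(δQ/Q)² = (2·δp/p)² + (2·δu/u)² + (2·δy/y)²
  p term: (2×0.0660)² = 0.0174
  u term: (2×0.0710)² = 0.0202
  y term: (2×0.0940)² = 0.0353
Total = 0.0729. Share from y = 0.0353/0.0729 = 0.485.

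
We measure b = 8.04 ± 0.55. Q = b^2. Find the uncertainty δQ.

Q ∝ b^2, so δQ/Q = |2| · δb/b = 2 × 0.0684 = 0.137.
Q = 64.6, so δQ = 0.137 × 64.6 = 8.84.

8.84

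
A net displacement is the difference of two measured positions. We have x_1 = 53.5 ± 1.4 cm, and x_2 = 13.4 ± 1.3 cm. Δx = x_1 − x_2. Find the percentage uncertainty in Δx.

Sums and differences: (δΔx)² = Σ (cᵢ δxᵢ)².
  (δx_1)² = 1.96;  (δx_2)² = 1.69
δΔx = √(3.65) = 1.91 cm
Δx = 40.1 cm, so δΔx/Δx = 1.91/40.1 = 0.0476.

4.76%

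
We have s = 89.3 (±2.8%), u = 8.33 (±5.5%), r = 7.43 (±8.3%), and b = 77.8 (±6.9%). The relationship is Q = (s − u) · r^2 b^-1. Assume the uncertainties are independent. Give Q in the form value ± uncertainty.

Let w = s − u = 81.0. δw = √(δs² + δu²) = √(6.25 + 0.210) = 2.54, so δw/w = 0.0314.
Q is then a monomial in w, r, b:
δQ/Q = √((δw/w)² + (2·δr/r)² + (-1·δb/b)²) = √(0.000986 + 0.0276 + 0.00476) = 0.182
Q = 57.5, so δQ = 0.182 × 57.5 = 10.5.

57.5 ± 10.5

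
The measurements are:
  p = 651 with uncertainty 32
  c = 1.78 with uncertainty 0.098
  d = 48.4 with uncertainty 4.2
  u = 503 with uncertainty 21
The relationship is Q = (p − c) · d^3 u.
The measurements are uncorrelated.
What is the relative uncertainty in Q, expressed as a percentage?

Let w = p − c = 649. δw = √(δp² + δc²) = √(1020 + 0.00960) = 32.0, so δw/w = 0.0493.
Q is then a monomial in w, d, u:
δQ/Q = √((δw/w)² + (3·δd/d)² + (1·δu/u)²) = √(0.00243 + 0.0678 + 0.00174) = 0.268

26.8%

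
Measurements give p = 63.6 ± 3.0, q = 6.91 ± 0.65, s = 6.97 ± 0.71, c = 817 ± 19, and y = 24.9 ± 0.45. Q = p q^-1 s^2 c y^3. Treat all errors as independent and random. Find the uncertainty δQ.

1.34e+09

Products/powers → add relative errors in quadrature, weighted by exponent:
  (1·δp/p)² = (1×0.0472)² = 0.00222;  (-1·δq/q)² = (-1×0.0941)² = 0.00885;  (2·δs/s)² = (2×0.102)² = 0.0415;  (1·δc/c)² = (1×0.0233)² = 0.000541;  (3·δy/y)² = (3×0.0181)² = 0.00294
δQ/Q = √(0.0561) = 0.237
Q = 5.64e+09, so δQ = 0.237 × 5.64e+09 = 1.34e+09.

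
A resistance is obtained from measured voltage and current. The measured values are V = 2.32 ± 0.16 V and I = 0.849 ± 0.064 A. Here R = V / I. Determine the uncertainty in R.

0.279 Ω

Each factor contributes (exponent × relative error)² to (δR/R)²:
  (1·δV/V)² = (1×0.0690)² = 0.00476;  (-1·δI/I)² = (-1×0.0754)² = 0.00568
δR/R = √(0.0104) = 0.102
R = 2.73 Ω, so δR = 0.102 × 2.73 = 0.279 Ω.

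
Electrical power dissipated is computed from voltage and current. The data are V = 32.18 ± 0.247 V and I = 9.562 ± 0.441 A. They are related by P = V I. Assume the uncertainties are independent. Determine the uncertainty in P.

14.4 W

Relative error in a monomial: (δP/P)² = Σ (nᵢ · δxᵢ/xᵢ)².
  (1·δV/V)² = (1×0.00768)² = 5.89e-05;  (1·δI/I)² = (1×0.0461)² = 0.00213
δP/P = √(0.00219) = 0.0468
P = 307.7 W, so δP = 0.0468 × 307.7 = 14.4 W.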